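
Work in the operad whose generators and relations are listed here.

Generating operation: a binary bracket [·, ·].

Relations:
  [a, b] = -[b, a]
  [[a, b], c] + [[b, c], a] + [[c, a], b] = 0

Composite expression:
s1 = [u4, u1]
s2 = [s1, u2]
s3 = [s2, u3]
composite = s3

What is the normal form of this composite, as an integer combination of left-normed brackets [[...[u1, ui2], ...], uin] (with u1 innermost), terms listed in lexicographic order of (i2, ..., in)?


-[[[u1, u4], u2], u3]

Skip Jacobi rewriting: expand, keep u1-initial words, read off terms.
Composite bracket: [[[u4, u1], u2], u3]
Full expansion: 8 signed words from ab - ba (2^3 = 8).
Coefficients come from the u1-initial words:
  the word u1u4u2u3 carries sign -1 and contributes -[[[u1, u4], u2], u3]


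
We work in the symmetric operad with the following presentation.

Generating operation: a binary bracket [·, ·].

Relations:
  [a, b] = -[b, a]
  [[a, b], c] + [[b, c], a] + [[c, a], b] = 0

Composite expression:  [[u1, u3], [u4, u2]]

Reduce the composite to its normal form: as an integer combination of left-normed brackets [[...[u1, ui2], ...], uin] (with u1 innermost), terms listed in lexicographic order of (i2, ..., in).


-[[[u1, u3], u2], u4] + [[[u1, u3], u4], u2]

In the tensor algebra, words opening u1 carry the u1-anchored form.
Composite bracket: [[u1, u3], [u4, u2]]
Each bracket splits as ab - ba, giving 8 signed words (2^3 = 8).
Coefficients come from the u1-initial words:
  sign of u1u3u2u4 is -1, so it contributes -[[[u1, u3], u2], u4]
  sign of u1u3u4u2 is +1, so it contributes +[[[u1, u3], u4], u2]


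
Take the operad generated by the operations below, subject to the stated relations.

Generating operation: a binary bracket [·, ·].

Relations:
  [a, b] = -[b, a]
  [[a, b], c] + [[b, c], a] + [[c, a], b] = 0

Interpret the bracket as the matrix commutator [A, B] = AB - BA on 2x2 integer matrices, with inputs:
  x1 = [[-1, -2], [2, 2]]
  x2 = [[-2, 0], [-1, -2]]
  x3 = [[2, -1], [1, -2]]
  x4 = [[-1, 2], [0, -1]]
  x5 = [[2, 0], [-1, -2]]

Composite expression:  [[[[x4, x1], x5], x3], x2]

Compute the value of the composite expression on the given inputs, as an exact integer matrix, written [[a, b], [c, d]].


[[-108, 0], [-32, 108]]

[x4, x1] = [[4, 6], [0, -4]]
[[x4, x1], x5] = [[-6, -24], [8, 6]]
[[[x4, x1], x5], x3] = [[-16, 108], [44, 16]]
[[[[x4, x1], x5], x3], x2] = [[-108, 0], [-32, 108]]


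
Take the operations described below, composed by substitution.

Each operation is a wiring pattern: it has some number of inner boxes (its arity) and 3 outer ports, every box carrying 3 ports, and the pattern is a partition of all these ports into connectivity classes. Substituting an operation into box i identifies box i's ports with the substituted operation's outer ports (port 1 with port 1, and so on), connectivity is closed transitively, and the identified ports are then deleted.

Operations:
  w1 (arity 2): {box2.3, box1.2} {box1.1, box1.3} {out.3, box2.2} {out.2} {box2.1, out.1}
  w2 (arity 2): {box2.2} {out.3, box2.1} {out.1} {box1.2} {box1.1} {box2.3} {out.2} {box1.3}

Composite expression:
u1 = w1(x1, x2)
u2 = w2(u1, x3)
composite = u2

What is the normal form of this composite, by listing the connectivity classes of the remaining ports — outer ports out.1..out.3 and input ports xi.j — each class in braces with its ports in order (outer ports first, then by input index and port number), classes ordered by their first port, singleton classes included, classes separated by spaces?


{out.1} {out.2} {out.3, x3.1} {x1.1, x1.3} {x1.2, x2.3} {x2.1} {x2.2} {x3.2} {x3.3}


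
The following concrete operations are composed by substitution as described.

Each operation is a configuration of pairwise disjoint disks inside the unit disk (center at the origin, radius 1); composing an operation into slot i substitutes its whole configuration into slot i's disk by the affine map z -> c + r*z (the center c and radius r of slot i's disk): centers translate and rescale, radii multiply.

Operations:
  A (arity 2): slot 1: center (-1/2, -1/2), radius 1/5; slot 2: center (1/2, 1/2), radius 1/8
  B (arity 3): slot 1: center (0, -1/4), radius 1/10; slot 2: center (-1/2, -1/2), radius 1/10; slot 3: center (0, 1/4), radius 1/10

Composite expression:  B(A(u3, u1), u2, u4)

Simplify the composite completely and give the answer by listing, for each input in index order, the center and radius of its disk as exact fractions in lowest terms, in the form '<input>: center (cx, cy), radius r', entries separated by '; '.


u1: center (1/20, -1/5), radius 1/80; u2: center (-1/2, -1/2), radius 1/10; u3: center (-1/20, -3/10), radius 1/50; u4: center (0, 1/4), radius 1/10

Affine substitution under B: radii multiply and u-centers shift.
input u3: composing its 2 substitution steps yields center (-1/20, -3/10), radius 1/50
input u1: composing its 2 substitution steps yields center (1/20, -1/5), radius 1/80
input u2: composing its 1 substitution step yields center (-1/2, -1/2), radius 1/10
input u4: composing its 1 substitution step yields center (0, 1/4), radius 1/10


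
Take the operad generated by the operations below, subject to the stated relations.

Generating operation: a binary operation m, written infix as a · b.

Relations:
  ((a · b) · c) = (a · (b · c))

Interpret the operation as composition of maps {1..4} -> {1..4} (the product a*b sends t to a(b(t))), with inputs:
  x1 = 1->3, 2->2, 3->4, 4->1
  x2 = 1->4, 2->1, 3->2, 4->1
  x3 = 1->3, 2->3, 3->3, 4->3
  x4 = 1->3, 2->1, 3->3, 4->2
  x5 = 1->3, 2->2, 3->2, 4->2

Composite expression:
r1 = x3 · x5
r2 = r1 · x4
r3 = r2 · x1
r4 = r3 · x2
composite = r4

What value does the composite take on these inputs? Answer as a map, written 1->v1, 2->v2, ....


(x3 · x5) = 1->3, 2->3, 3->3, 4->3
((x3 · x5) · x4) = 1->3, 2->3, 3->3, 4->3
(((x3 · x5) · x4) · x1) = 1->3, 2->3, 3->3, 4->3
((((x3 · x5) · x4) · x1) · x2) = 1->3, 2->3, 3->3, 4->3

1->3, 2->3, 3->3, 4->3


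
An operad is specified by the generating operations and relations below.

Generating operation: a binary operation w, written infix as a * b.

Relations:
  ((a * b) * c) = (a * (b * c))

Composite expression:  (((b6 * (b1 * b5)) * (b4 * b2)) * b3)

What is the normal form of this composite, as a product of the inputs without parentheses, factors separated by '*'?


All parenthesizations of w agree; list the b-inputs left to right.
(b1 * b5) reduces to b1 * b5
(b6 * (b1 * b5)) reduces to b6 * b1 * b5
(b4 * b2) reduces to b4 * b2
((b6 * (b1 * b5)) * (b4 * b2)) reduces to b6 * b1 * b5 * b4 * b2
(((b6 * (b1 * b5)) * (b4 * b2)) * b3) reduces to b6 * b1 * b5 * b4 * b2 * b3

b6 * b1 * b5 * b4 * b2 * b3


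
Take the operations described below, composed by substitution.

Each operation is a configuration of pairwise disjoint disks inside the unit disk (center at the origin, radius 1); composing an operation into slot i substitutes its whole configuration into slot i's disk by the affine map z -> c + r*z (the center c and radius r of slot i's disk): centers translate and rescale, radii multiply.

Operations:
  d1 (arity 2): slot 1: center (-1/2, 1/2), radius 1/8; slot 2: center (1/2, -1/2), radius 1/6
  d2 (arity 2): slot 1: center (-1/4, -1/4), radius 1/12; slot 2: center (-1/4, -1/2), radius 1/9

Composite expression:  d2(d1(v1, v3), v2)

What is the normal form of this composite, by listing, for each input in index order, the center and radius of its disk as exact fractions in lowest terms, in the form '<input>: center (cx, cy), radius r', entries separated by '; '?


v1: center (-7/24, -5/24), radius 1/96; v2: center (-1/4, -1/2), radius 1/9; v3: center (-5/24, -7/24), radius 1/72

Each v-disk chains the slot maps above it in d2; radii multiply.
tracing v1 down its 2-map path: center (-7/24, -5/24), radius 1/96
tracing v3 down its 2-map path: center (-5/24, -7/24), radius 1/72
tracing v2 down its 1-map path: center (-1/4, -1/2), radius 1/9


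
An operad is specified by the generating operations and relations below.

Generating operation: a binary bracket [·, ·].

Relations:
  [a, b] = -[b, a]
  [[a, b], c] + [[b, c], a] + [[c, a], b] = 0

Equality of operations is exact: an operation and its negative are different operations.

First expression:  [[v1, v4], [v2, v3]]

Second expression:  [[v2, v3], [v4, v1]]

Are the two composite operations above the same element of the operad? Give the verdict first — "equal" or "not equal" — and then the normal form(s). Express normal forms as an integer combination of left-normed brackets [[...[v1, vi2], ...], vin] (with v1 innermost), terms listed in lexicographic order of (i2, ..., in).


equal: each reduces to [[[v1, v4], v2], v3] - [[[v1, v4], v3], v2]


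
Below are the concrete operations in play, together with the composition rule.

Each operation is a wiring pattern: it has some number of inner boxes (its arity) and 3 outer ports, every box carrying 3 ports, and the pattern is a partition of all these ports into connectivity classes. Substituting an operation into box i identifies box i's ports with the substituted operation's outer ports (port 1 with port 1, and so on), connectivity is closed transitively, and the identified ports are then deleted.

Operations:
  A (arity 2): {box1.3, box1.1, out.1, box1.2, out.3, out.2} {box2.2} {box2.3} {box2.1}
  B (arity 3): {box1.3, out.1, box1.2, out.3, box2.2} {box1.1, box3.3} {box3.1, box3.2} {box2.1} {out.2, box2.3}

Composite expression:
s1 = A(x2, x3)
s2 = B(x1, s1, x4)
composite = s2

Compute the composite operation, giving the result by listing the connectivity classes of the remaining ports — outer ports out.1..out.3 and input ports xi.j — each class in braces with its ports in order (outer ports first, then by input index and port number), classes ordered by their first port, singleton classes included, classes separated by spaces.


{out.1, out.2, out.3, x1.2, x1.3, x2.1, x2.2, x2.3} {x1.1, x4.3} {x3.1} {x3.2} {x3.3} {x4.1, x4.2}


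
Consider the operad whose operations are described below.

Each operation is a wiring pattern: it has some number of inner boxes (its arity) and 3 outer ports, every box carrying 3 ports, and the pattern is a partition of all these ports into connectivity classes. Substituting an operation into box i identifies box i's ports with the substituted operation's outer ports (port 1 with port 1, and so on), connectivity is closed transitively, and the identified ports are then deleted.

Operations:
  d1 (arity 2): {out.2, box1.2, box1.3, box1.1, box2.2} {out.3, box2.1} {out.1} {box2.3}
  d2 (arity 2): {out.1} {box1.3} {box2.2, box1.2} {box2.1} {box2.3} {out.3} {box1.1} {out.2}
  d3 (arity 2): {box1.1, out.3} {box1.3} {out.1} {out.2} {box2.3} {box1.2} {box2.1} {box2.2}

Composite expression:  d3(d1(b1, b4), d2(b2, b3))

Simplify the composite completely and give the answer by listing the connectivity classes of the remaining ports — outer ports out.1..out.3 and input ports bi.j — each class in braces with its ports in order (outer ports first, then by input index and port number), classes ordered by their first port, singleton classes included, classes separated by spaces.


{out.1} {out.2} {out.3} {b1.1, b1.2, b1.3, b4.2} {b2.1} {b2.2, b3.2} {b2.3} {b3.1} {b3.3} {b4.1} {b4.3}

Reachability decides: close wires over d3-identified ports.
through d1, on inputs (b1, b4): {out.1} {out.2, b1.1, b1.2, b1.3, b4.2} {out.3, b4.1} {b4.3} (out.j = stage outer ports)
through d2, on inputs (b2, b3): {out.1} {out.2} {out.3} {b2.1} {b2.2, b3.2} {b2.3} {b3.1} {b3.3} (out.j = stage outer ports)
through d3, on inputs (b1, b4, b2, b3): {out.1} {out.2} {out.3} {b1.1, b1.2, b1.3, b4.2} {b2.1} {b2.2, b3.2} {b2.3} {b3.1} {b3.3} {b4.1} {b4.3} (out.j = stage outer ports)


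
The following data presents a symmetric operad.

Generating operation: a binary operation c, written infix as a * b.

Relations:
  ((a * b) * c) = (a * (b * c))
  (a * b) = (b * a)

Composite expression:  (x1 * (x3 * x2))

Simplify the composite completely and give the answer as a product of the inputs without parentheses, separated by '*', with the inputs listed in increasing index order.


x1 * x2 * x3

Reordering under c is free, so list the x-inputs canonically.
(x3 * x2) linearizes to x3 * x2
(x1 * (x3 * x2)) linearizes to x1 * x3 * x2
putting the inputs in ascending order: x1 * x2 * x3


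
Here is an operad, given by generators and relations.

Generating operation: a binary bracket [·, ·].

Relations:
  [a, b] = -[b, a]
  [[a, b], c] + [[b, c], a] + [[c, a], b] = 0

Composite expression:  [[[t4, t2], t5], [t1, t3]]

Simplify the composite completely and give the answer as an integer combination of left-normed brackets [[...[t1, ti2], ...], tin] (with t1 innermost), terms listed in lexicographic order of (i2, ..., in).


[[[[t1, t3], t2], t4], t5] - [[[[t1, t3], t4], t2], t5] - [[[[t1, t3], t5], t2], t4] + [[[[t1, t3], t5], t4], t2]

Expand each bracket as ab - ba; the t1-initial words give the coefficients.
Composite bracket: [[[t4, t2], t5], [t1, t3]]
Full expansion: 16 signed words from ab - ba (2^4 = 16).
Only words starting with t1 matter:
  word t1t3t2t4t5 has sign +1, contributing +[[[[t1, t3], t2], t4], t5]
  word t1t3t4t2t5 has sign -1, contributing -[[[[t1, t3], t4], t2], t5]
  word t1t3t5t2t4 has sign -1, contributing -[[[[t1, t3], t5], t2], t4]
  word t1t3t5t4t2 has sign +1, contributing +[[[[t1, t3], t5], t4], t2]


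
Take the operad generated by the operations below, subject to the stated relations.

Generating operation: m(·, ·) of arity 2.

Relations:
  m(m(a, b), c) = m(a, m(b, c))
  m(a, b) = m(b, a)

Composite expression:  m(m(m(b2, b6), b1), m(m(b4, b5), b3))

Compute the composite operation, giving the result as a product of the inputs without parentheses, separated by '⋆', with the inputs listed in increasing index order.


b1 ⋆ b2 ⋆ b3 ⋆ b4 ⋆ b5 ⋆ b6

With m associative and commutative, the b-input set is all that matters.
m(b2, b6) reduces to b2 ⋆ b6
m(m(b2, b6), b1) reduces to b2 ⋆ b6 ⋆ b1
m(b4, b5) reduces to b4 ⋆ b5
m(m(b4, b5), b3) reduces to b4 ⋆ b5 ⋆ b3
m(m(m(b2, b6), b1), m(m(b4, b5), b3)) reduces to b2 ⋆ b6 ⋆ b1 ⋆ b4 ⋆ b5 ⋆ b3
rearranged into index order: b1 ⋆ b2 ⋆ b3 ⋆ b4 ⋆ b5 ⋆ b6


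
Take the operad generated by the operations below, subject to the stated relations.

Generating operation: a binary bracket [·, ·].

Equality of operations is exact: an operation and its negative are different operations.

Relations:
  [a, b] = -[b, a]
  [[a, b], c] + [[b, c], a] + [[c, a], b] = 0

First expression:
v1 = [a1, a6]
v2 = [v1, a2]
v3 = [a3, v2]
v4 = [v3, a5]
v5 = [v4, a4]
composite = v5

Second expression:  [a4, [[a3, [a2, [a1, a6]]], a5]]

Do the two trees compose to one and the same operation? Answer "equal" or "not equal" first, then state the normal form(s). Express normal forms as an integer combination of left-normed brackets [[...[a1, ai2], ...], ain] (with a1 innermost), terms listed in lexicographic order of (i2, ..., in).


equal — both sides give -[[[[[a1, a6], a2], a3], a5], a4]

The first expression, normalized: -[[[[[a1, a6], a2], a3], a5], a4]
The second expression, normalized: -[[[[[a1, a6], a2], a3], a5], a4]
Identical normal forms: equal.


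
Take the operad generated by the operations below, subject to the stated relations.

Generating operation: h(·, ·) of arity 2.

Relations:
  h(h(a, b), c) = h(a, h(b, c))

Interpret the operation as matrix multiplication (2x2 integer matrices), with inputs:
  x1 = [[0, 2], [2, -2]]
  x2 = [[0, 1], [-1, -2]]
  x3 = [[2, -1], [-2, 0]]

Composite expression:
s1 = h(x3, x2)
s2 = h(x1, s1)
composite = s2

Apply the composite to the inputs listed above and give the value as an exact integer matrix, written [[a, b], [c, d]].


h(x3, x2) = [[1, 4], [0, -2]]
h(x1, h(x3, x2)) = [[0, -4], [2, 12]]

[[0, -4], [2, 12]]


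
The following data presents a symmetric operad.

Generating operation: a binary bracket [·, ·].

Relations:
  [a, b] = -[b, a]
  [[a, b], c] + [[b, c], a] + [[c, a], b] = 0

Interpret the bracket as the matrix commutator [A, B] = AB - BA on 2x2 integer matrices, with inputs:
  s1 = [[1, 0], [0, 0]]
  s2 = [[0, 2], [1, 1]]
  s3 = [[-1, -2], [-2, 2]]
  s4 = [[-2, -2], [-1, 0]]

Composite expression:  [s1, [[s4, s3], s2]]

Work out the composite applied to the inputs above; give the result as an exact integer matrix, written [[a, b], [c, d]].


[[0, 6], [3, 0]]

[s4, s3] = [[2, -2], [-1, -2]]
[[s4, s3], s2] = [[0, 6], [-3, 0]]
[s1, [[s4, s3], s2]] = [[0, 6], [3, 0]]


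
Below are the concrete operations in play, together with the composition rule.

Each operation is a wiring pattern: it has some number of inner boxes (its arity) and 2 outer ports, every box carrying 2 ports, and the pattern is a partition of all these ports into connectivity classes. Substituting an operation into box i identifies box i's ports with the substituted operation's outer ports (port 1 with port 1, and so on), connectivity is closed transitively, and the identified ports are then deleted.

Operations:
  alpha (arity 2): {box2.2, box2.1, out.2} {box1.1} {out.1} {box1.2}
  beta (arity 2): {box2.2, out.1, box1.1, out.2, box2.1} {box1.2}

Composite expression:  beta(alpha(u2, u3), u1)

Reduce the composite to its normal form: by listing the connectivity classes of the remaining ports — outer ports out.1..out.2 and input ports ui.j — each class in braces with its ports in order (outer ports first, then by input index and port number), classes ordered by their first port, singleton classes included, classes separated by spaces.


Connectivity passes through glued beta-boundaries; trace each wire chain.
after alpha, the pattern on (u2, u3) reads {out.1} {out.2, u3.1, u3.2} {u2.1} {u2.2} (out.j = its outer ports)
after beta, the pattern on (u2, u3, u1) reads {out.1, out.2, u1.1, u1.2} {u2.1} {u2.2} {u3.1, u3.2} (out.j = its outer ports)

{out.1, out.2, u1.1, u1.2} {u2.1} {u2.2} {u3.1, u3.2}


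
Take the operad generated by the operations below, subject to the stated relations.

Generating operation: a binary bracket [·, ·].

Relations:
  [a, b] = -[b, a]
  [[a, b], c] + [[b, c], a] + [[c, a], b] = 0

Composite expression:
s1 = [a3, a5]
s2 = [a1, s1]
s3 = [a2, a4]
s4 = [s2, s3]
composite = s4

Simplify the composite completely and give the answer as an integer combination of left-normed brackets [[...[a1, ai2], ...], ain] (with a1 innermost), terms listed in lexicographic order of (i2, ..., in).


Left-normed coefficients sit on the a1-initial expansion words.
Composite bracket: [[a1, [a3, a5]], [a2, a4]]
Under [a, b] = ab - ba we get 16 signed associative words (2^4 = 16).
Collect the words opening with a1:
  a1a3a5a2a4 (sign +1) contributes +[[[[a1, a3], a5], a2], a4]
  a1a3a5a4a2 (sign -1) contributes -[[[[a1, a3], a5], a4], a2]
  a1a5a3a2a4 (sign -1) contributes -[[[[a1, a5], a3], a2], a4]
  a1a5a3a4a2 (sign +1) contributes +[[[[a1, a5], a3], a4], a2]

[[[[a1, a3], a5], a2], a4] - [[[[a1, a3], a5], a4], a2] - [[[[a1, a5], a3], a2], a4] + [[[[a1, a5], a3], a4], a2]


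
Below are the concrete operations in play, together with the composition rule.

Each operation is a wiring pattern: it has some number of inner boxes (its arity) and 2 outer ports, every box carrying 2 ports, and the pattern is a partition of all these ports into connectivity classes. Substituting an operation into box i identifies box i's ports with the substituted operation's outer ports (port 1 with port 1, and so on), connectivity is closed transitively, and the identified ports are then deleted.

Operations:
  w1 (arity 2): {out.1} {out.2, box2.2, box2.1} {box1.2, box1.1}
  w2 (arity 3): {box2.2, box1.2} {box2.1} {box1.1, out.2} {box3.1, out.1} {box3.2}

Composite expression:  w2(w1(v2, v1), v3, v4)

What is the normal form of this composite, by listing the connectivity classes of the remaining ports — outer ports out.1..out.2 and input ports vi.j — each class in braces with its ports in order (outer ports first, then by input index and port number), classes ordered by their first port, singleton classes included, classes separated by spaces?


{out.1, v4.1} {out.2} {v1.1, v1.2, v3.2} {v2.1, v2.2} {v3.1} {v4.2}

Connectivity passes through glued w2-boundaries; trace each wire chain.
stage w1: inputs (v2, v1), connectivity {out.1} {out.2, v1.1, v1.2} {v2.1, v2.2}, out.j its boundary
stage w2: inputs (v2, v1, v3, v4), connectivity {out.1, v4.1} {out.2} {v1.1, v1.2, v3.2} {v2.1, v2.2} {v3.1} {v4.2}, out.j its boundary


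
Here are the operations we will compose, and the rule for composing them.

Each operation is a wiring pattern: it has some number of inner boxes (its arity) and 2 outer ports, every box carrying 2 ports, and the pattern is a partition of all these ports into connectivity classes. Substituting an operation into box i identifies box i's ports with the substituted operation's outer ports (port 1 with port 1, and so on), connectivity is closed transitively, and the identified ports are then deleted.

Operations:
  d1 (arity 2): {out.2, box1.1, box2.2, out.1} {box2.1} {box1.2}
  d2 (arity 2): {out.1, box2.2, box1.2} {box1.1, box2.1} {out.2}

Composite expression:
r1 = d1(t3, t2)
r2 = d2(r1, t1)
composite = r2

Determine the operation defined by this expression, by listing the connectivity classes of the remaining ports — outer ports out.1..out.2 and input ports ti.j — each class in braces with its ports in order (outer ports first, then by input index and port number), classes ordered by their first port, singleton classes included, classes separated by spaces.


{out.1, t1.1, t1.2, t2.2, t3.1} {out.2} {t2.1} {t3.2}


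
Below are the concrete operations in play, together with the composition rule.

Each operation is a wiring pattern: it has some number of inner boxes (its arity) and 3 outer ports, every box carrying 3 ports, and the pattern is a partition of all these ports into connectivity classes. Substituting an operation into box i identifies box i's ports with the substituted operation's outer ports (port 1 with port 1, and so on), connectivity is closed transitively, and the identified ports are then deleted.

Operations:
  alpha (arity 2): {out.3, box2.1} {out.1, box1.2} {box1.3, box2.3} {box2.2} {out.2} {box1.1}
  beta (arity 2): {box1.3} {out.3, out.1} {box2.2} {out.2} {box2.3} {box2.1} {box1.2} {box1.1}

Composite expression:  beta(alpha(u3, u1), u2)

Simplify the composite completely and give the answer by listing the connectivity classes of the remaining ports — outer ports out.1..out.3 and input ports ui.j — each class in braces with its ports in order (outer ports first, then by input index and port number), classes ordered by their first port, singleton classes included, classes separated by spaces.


{out.1, out.3} {out.2} {u1.1} {u1.2} {u1.3, u3.3} {u2.1} {u2.2} {u2.3} {u3.1} {u3.2}

Reachability decides: close wires over beta-identified ports.
after alpha, the pattern on (u3, u1) reads {out.1, u3.2} {out.2} {out.3, u1.1} {u1.2} {u1.3, u3.3} {u3.1} (out.j = its outer ports)
after beta, the pattern on (u3, u1, u2) reads {out.1, out.3} {out.2} {u1.1} {u1.2} {u1.3, u3.3} {u2.1} {u2.2} {u2.3} {u3.1} {u3.2} (out.j = its outer ports)


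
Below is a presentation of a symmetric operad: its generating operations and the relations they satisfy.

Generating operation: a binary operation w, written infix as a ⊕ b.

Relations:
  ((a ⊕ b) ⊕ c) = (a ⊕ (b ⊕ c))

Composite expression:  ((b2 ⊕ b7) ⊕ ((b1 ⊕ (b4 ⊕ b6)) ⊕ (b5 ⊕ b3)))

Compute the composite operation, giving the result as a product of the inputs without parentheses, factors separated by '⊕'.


b2 ⊕ b7 ⊕ b1 ⊕ b4 ⊕ b6 ⊕ b5 ⊕ b3

Key point: w is associative — brackets drop, the b-order remains.
(b2 ⊕ b7) unparenthesizes to b2 ⊕ b7
(b4 ⊕ b6) unparenthesizes to b4 ⊕ b6
(b1 ⊕ (b4 ⊕ b6)) unparenthesizes to b1 ⊕ b4 ⊕ b6
(b5 ⊕ b3) unparenthesizes to b5 ⊕ b3
((b1 ⊕ (b4 ⊕ b6)) ⊕ (b5 ⊕ b3)) unparenthesizes to b1 ⊕ b4 ⊕ b6 ⊕ b5 ⊕ b3
((b2 ⊕ b7) ⊕ ((b1 ⊕ (b4 ⊕ b6)) ⊕ (b5 ⊕ b3))) unparenthesizes to b2 ⊕ b7 ⊕ b1 ⊕ b4 ⊕ b6 ⊕ b5 ⊕ b3


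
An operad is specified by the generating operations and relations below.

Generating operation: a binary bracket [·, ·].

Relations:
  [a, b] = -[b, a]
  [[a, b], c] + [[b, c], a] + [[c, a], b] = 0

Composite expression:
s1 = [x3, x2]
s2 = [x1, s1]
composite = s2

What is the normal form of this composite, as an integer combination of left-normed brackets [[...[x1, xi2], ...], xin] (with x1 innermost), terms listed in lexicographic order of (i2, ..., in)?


Expand each bracket as ab - ba; the x1-initial words give the coefficients.
Composite bracket: [x1, [x3, x2]]
Each bracket splits as ab - ba, giving 4 signed words (2^2 = 4).
Words beginning with x1 determine it all:
  x1x2x3 (sign -1) contributes -[[x1, x2], x3]
  x1x3x2 (sign +1) contributes +[[x1, x3], x2]

-[[x1, x2], x3] + [[x1, x3], x2]


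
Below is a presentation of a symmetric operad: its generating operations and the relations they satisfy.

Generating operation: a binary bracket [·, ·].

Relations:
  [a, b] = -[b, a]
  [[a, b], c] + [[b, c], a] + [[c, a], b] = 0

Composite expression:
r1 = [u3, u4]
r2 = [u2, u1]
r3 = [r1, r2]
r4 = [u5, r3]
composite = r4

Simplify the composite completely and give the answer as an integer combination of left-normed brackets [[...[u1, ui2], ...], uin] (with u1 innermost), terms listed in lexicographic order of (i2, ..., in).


-[[[[u1, u2], u3], u4], u5] + [[[[u1, u2], u4], u3], u5]


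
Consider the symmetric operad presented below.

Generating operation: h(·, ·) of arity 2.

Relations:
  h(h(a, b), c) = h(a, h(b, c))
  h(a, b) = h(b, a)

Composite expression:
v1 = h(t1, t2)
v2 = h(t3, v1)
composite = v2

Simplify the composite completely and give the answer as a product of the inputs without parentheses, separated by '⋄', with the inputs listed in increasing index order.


t1 ⋄ t2 ⋄ t3


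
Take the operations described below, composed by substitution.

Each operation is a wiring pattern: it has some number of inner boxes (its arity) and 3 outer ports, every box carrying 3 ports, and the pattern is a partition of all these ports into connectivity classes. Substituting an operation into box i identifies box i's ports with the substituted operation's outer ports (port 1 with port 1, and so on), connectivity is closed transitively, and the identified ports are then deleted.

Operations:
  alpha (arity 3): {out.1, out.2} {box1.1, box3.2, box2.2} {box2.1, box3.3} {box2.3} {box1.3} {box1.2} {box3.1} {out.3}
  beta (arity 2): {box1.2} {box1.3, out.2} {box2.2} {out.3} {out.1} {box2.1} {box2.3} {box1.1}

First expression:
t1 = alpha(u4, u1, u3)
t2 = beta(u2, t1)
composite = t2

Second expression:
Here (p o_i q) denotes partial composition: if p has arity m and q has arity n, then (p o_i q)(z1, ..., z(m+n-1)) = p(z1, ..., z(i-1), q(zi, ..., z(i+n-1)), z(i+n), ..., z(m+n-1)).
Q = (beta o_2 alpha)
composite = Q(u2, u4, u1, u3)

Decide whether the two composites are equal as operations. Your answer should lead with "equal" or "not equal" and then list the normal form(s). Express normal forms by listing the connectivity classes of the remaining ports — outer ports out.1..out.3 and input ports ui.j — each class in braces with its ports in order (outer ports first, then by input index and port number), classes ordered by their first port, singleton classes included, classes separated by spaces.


equal; both compose to {out.1} {out.2, u2.3} {out.3} {u1.1, u3.3} {u1.2, u3.2, u4.1} {u1.3} {u2.1} {u2.2} {u3.1} {u4.2} {u4.3}


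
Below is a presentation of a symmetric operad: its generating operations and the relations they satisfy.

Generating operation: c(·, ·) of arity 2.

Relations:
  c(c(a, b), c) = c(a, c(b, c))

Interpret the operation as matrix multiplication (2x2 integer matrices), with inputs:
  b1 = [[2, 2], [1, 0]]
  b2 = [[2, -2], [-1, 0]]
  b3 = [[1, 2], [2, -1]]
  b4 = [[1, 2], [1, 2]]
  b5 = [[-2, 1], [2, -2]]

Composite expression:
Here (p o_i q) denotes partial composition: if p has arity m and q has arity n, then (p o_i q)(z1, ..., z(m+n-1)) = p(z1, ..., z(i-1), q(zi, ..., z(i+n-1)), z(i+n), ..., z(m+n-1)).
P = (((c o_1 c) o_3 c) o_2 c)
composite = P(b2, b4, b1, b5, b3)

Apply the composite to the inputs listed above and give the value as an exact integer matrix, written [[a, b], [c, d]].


[[0, 0], [4, 8]]

c(b4, b1) = [[4, 2], [4, 2]]
c(b2, c(b4, b1)) = [[0, 0], [-4, -2]]
c(b5, b3) = [[0, -5], [-2, 6]]
c(c(b2, c(b4, b1)), c(b5, b3)) = [[0, 0], [4, 8]]


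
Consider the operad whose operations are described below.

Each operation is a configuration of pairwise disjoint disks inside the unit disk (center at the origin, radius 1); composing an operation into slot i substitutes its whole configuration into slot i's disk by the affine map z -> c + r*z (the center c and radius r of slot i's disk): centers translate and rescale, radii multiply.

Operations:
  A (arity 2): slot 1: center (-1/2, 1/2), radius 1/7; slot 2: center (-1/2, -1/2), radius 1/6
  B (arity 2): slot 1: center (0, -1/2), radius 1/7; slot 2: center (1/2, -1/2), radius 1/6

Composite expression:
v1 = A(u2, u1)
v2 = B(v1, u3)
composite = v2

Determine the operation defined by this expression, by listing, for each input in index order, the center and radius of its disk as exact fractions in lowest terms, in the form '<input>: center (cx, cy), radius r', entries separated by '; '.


u1: center (-1/14, -4/7), radius 1/42; u2: center (-1/14, -3/7), radius 1/49; u3: center (1/2, -1/2), radius 1/6


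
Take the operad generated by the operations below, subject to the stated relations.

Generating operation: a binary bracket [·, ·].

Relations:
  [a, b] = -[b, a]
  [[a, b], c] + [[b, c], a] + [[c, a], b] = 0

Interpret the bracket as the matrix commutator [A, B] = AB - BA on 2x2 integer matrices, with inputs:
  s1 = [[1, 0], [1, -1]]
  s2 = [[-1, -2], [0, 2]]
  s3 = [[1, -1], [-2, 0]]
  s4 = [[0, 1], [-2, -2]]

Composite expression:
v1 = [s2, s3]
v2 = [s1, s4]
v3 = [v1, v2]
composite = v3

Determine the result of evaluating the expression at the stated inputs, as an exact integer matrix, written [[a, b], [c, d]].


[[42, 26], [-36, -42]]

[s2, s3] = [[4, 5], [-6, -4]]
[s1, s4] = [[-1, 2], [6, 1]]
[[s2, s3], [s1, s4]] = [[42, 26], [-36, -42]]


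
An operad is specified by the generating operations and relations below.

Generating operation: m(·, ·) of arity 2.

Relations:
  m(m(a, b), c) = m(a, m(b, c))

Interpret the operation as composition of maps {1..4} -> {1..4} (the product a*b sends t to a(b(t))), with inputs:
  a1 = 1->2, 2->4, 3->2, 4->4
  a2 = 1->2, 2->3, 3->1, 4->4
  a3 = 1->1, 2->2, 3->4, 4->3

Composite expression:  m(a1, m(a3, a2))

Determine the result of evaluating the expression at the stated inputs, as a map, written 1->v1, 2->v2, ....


1->4, 2->4, 3->2, 4->2


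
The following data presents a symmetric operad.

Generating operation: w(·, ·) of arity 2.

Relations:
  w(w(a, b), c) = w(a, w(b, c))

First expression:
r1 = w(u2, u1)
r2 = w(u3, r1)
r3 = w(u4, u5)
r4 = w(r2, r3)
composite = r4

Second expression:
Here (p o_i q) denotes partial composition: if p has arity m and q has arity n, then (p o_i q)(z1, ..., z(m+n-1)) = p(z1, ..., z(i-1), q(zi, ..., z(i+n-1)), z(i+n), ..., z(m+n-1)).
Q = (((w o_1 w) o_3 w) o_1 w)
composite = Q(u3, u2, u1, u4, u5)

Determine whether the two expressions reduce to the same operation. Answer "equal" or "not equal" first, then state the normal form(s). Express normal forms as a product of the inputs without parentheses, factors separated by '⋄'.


equal: each reduces to u3 ⋄ u2 ⋄ u1 ⋄ u4 ⋄ u5

Reducing the first expression gives u3 ⋄ u2 ⋄ u1 ⋄ u4 ⋄ u5
Reducing the second expression gives u3 ⋄ u2 ⋄ u1 ⋄ u4 ⋄ u5
One common form — equal.


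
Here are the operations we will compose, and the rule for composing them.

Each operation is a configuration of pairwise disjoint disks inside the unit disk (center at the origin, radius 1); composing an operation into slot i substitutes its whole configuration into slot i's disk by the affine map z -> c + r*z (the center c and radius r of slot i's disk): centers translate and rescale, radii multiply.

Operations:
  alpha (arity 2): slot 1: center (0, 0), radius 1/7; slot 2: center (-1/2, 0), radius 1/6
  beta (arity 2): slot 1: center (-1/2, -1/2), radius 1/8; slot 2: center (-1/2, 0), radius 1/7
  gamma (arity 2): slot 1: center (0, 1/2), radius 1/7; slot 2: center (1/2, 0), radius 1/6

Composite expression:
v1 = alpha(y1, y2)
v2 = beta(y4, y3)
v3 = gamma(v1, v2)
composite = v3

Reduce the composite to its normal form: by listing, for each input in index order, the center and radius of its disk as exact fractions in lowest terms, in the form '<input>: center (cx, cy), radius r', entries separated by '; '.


y1: center (0, 1/2), radius 1/49; y2: center (-1/14, 1/2), radius 1/42; y3: center (5/12, 0), radius 1/42; y4: center (5/12, -1/12), radius 1/48

Below gamma, radii multiply path by path; the y-disk centers shift.
tracing y1 down its 2-map path: center (0, 1/2), radius 1/49
tracing y2 down its 2-map path: center (-1/14, 1/2), radius 1/42
tracing y4 down its 2-map path: center (5/12, -1/12), radius 1/48
tracing y3 down its 2-map path: center (5/12, 0), radius 1/42


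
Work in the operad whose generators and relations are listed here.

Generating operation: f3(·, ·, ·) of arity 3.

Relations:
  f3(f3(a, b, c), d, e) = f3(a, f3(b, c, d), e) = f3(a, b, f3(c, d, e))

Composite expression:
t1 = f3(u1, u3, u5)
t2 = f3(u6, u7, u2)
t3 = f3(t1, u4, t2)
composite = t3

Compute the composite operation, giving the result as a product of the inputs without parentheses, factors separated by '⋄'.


u1 ⋄ u3 ⋄ u5 ⋄ u4 ⋄ u6 ⋄ u7 ⋄ u2


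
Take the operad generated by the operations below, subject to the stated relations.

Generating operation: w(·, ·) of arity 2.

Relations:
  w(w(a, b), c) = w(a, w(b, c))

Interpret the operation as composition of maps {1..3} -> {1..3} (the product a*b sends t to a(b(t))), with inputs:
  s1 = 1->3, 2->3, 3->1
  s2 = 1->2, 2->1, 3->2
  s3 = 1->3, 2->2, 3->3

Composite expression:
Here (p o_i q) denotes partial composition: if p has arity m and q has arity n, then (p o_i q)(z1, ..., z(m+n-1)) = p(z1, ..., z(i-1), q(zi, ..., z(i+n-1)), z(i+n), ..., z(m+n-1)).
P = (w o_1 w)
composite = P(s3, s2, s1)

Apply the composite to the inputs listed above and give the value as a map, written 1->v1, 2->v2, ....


1->2, 2->2, 3->2


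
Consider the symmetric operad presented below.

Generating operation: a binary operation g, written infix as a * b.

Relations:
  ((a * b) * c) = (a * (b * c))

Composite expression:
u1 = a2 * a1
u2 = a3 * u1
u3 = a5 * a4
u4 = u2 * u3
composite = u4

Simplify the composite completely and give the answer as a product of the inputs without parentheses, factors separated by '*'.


All parenthesizations of g agree; list the a-inputs left to right.
(a2 * a1) reduces to a2 * a1
(a3 * (a2 * a1)) reduces to a3 * a2 * a1
(a5 * a4) reduces to a5 * a4
((a3 * (a2 * a1)) * (a5 * a4)) reduces to a3 * a2 * a1 * a5 * a4

a3 * a2 * a1 * a5 * a4


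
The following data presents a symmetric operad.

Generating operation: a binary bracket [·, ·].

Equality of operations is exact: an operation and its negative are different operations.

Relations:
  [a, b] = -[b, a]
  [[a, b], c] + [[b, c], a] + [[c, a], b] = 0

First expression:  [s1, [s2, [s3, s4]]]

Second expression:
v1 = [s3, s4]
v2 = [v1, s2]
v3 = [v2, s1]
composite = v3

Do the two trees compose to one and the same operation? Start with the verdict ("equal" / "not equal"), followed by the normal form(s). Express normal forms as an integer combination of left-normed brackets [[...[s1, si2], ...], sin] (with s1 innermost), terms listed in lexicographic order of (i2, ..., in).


The first composite normalizes to [[[s1, s2], s3], s4] - [[[s1, s2], s4], s3] - [[[s1, s3], s4], s2] + [[[s1, s4], s3], s2]
The second composite normalizes to [[[s1, s2], s3], s4] - [[[s1, s2], s4], s3] - [[[s1, s3], s4], s2] + [[[s1, s4], s3], s2]
Identical normal forms: equal.

equal; the common form is [[[s1, s2], s3], s4] - [[[s1, s2], s4], s3] - [[[s1, s3], s4], s2] + [[[s1, s4], s3], s2]


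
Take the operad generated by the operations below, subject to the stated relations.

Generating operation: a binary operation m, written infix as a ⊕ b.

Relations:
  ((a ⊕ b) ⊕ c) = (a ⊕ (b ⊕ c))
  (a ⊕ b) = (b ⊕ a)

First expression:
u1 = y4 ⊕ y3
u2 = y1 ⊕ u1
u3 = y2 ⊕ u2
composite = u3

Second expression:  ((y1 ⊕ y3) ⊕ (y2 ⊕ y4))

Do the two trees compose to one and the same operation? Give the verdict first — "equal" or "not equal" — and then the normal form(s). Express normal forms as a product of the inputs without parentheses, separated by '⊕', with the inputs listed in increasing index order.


equal; the common form is y1 ⊕ y2 ⊕ y3 ⊕ y4


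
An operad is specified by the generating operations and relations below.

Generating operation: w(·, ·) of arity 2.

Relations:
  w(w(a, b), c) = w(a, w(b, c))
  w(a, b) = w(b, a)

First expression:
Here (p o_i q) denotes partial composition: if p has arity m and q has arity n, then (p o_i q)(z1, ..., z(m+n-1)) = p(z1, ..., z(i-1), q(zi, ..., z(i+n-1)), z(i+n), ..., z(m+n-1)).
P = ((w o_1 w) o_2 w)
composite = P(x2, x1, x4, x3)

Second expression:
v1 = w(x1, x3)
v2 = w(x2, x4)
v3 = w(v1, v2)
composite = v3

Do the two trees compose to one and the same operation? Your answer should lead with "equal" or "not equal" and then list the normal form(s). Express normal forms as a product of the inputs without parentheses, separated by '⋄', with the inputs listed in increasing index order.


equal; the common form is x1 ⋄ x2 ⋄ x3 ⋄ x4

The first expression, normalized: x1 ⋄ x2 ⋄ x3 ⋄ x4
The second expression, normalized: x1 ⋄ x2 ⋄ x3 ⋄ x4
Identical normal forms: equal.


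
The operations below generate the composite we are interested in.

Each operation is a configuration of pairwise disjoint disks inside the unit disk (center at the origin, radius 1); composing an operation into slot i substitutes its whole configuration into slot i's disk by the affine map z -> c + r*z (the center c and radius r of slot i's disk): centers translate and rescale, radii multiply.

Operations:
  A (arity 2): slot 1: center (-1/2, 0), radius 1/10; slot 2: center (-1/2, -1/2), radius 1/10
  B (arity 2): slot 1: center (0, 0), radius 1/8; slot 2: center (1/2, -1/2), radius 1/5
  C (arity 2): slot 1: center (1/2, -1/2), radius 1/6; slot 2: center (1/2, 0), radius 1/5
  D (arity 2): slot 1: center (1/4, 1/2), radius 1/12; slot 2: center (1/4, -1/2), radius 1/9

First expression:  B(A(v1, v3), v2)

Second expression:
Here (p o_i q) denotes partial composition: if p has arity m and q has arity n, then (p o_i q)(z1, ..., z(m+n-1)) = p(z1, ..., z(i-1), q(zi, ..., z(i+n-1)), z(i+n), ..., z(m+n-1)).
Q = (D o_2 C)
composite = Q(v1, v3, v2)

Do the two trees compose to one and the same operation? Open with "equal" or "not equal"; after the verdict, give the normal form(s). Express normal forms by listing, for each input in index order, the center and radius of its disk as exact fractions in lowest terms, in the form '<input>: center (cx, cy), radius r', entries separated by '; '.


not equal — first v1: center (-1/16, 0), radius 1/80; v2: center (1/2, -1/2), radius 1/5; v3: center (-1/16, -1/16), radius 1/80, second v1: center (1/4, 1/2), radius 1/12; v2: center (11/36, -1/2), radius 1/45; v3: center (11/36, -5/9), radius 1/54

Normal form of the first expression: v1: center (-1/16, 0), radius 1/80; v2: center (1/2, -1/2), radius 1/5; v3: center (-1/16, -1/16), radius 1/80
Normal form of the second expression: v1: center (1/4, 1/2), radius 1/12; v2: center (11/36, -1/2), radius 1/45; v3: center (11/36, -5/9), radius 1/54
The normal forms differ: not equal.


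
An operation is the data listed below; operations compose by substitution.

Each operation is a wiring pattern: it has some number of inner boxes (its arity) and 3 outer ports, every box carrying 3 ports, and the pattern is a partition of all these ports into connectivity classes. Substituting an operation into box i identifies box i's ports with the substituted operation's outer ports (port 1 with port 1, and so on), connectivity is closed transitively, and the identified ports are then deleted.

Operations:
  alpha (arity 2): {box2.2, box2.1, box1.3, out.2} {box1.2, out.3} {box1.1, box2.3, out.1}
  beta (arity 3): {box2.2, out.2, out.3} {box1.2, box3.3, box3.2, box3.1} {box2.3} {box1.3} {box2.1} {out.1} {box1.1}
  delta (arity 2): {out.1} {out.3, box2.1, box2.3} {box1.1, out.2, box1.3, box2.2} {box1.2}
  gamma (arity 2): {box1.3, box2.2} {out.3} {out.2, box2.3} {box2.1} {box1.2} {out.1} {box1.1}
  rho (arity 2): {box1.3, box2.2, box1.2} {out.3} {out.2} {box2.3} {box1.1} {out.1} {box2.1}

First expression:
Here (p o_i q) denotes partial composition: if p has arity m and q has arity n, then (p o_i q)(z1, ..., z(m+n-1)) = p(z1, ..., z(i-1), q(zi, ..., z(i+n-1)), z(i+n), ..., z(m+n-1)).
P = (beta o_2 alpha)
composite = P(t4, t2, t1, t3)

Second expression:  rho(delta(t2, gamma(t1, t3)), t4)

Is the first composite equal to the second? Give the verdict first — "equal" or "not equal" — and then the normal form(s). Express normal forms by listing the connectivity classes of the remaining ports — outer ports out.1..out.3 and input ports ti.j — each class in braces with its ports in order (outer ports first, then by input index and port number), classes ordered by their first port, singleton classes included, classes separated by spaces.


not equal: they reduce to {out.1} {out.2, out.3, t1.1, t1.2, t2.3} {t1.3, t2.1} {t2.2} {t3.1, t3.2, t3.3, t4.2} {t4.1} {t4.3} and {out.1} {out.2} {out.3} {t1.1} {t1.2} {t1.3, t3.2} {t2.1, t2.3, t3.3, t4.2} {t2.2} {t3.1} {t4.1} {t4.3}

The first composite normalizes to {out.1} {out.2, out.3, t1.1, t1.2, t2.3} {t1.3, t2.1} {t2.2} {t3.1, t3.2, t3.3, t4.2} {t4.1} {t4.3}
The second composite normalizes to {out.1} {out.2} {out.3} {t1.1} {t1.2} {t1.3, t3.2} {t2.1, t2.3, t3.3, t4.2} {t2.2} {t3.1} {t4.1} {t4.3}
No match — not equal.
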